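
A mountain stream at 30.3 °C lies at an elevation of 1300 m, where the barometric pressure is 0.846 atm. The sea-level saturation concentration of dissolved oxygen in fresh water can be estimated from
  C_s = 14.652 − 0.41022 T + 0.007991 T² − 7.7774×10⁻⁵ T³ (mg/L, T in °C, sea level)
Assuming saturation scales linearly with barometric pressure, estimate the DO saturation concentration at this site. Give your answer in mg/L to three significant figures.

At sea level: C_s = 14.652 − 0.41022×30.3 + 0.007991×30.3² − 7.7774×10⁻⁵×30.3³ = 7.395 mg/L.
Pressure correction: C_s' = 7.395 × 0.846 = 6.256 mg/L.

C_s ≈ 6.26 mg/L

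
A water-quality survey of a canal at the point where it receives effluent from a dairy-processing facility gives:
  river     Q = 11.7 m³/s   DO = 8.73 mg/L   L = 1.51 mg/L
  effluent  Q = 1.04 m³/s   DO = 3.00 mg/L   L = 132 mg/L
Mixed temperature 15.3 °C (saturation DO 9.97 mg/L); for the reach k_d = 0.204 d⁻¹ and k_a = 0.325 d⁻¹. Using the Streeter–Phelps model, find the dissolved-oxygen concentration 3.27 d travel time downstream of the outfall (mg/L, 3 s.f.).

DO ≈ 5.94 mg/L

Mixed DO = (11.7×8.73 + 1.04×3.00)/(11.7+1.04) = 105.3/12.74 = 8.262 mg/L.
Mixed L₀ = (11.7×1.51 + 1.04×132)/(12.74) = 154.9/12.74 = 12.16 mg/L.
Initial deficit D₀ = C_s − DO₀ = 9.97 − 8.262 = 1.708 mg/L.
D(3.27) = [0.204×12.16/(0.325−0.204)](e^(−0.204×3.27) − e^(−0.325×3.27)) + 1.708 e^(−0.325×3.27)
= 20.50 × (0.5132 − 0.3455) + 1.708 × 0.3455 = 4.029 mg/L.
DO = 9.97 − 4.029 = 5.941 mg/L.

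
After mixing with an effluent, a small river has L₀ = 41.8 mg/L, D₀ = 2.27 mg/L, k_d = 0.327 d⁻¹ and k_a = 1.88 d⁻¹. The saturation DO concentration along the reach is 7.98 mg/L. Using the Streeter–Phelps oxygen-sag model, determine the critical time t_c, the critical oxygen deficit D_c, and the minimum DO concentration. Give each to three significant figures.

t_c = [1/(k_a−k_d)] ln[(k_a/k_d)(1 − D₀(k_a−k_d)/(k_d L₀))]
= [1/(1.88−0.327)] ln[(1.88/0.327)(1 − 2.27×1.553/(0.327×41.8))]
= (1/1.553) ln[5.749 × 0.7421] = 0.6439 × ln(4.266) = 0.6439 × 1.451 = 0.9342 d.
D_c = (k_d/k_a) L₀ e^(−k_d t_c) = (0.327/1.88) × 41.8 × e^(−0.327×0.9342) = 0.1739 × 41.8 × 0.7368 = 5.357 mg/L.
Minimum DO = C_s − D_c = 7.98 − 5.357 = 2.623 mg/L.

t_c ≈ 0.934 d; D_c ≈ 5.36 mg/L; min DO ≈ 2.62 mg/L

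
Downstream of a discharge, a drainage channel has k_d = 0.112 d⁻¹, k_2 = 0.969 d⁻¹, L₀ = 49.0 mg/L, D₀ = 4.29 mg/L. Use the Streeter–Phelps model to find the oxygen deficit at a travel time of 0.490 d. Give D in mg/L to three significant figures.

k_d L₀/(k_2−k_d) = 0.112×49.0/(0.969−0.112) = 5.488/0.8570 = 6.404 mg/L.
e^(−k_d t) = e^(−0.112×0.4900) = 0.9466; e^(−k_2 t) = e^(−0.969×0.4900) = 0.6220.
D = 6.404 × (0.9466 − 0.6220) + 4.29 × 0.6220 = 2.079 + 2.668 = 4.747 mg/L.

D ≈ 4.75 mg/L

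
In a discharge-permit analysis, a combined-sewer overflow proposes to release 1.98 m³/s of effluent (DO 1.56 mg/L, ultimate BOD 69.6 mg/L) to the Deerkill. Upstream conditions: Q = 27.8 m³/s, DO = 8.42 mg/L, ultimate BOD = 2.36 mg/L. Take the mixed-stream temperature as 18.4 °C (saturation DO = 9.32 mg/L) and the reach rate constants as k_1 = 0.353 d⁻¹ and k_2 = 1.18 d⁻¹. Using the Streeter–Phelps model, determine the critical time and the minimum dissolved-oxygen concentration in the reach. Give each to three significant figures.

t_c ≈ 0.703 d; minimum DO ≈ 7.73 mg/L

Mixed DO = (27.8×8.42 + 1.98×1.56)/(27.8+1.98) = 237.2/29.78 = 7.964 mg/L.
Mixed L₀ = (27.8×2.36 + 1.98×69.6)/(29.78) = 203.4/29.78 = 6.831 mg/L.
Initial deficit D₀ = C_s − DO₀ = 9.32 − 7.964 = 1.356 mg/L.
t_c = (1/0.8270) ln[(1.18/0.353)(1 − 1.356×0.8270/(0.353×6.831))] = 1.209 × ln(1.788) = 0.7027 d.
D_c = (0.353/1.18) × 6.831 × e^(−0.353×0.7027) = 0.2992 × 6.831 × 0.7803 = 1.595 mg/L.
Minimum DO = 9.32 − 1.595 = 7.725 mg/L.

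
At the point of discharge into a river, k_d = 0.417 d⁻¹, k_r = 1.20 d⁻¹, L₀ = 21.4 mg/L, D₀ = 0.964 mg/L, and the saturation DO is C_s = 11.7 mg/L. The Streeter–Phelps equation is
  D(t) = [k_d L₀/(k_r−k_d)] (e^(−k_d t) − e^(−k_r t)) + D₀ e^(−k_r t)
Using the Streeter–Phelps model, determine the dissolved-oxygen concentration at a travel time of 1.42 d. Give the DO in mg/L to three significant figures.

k_d L₀/(k_r−k_d) = 0.417×21.4/(1.20−0.417) = 8.924/0.7830 = 11.40 mg/L.
e^(−k_d t) = e^(−0.417×1.420) = 0.5531; e^(−k_r t) = e^(−1.20×1.420) = 0.1820.
D = 11.40 × (0.5531 − 0.1820) + 0.964 × 0.1820 = 4.230 + 0.1754 = 4.406 mg/L.
DO = C_s − D = 11.7 − 4.406 = 7.294 mg/L.

DO ≈ 7.29 mg/L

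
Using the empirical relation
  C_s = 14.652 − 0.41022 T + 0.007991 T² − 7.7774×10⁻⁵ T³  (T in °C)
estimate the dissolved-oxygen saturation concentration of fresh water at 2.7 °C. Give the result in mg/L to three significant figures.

C_s = 14.652 − 0.41022×2.7 + 0.007991×2.7² − 7.7774×10⁻⁵×2.7³ = 13.60 mg/L.

C_s ≈ 13.6 mg/L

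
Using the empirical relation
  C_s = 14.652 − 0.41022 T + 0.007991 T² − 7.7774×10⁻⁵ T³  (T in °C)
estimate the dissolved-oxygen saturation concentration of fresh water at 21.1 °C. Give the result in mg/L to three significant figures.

C_s = 14.652 − 0.41022×21.1 + 0.007991×21.1² − 7.7774×10⁻⁵×21.1³ = 8.823 mg/L.

C_s ≈ 8.82 mg/L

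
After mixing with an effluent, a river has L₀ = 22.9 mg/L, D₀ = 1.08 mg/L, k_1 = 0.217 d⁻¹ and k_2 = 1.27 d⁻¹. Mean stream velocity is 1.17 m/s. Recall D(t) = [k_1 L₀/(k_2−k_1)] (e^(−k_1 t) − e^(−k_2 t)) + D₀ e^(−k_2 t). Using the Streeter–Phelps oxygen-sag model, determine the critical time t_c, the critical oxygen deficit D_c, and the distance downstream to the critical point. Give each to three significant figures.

t_c ≈ 1.43 d; D_c ≈ 2.87 mg/L; x_c ≈ 145 km

At the critical point dD/dt = 0, so k_1 L₀ e^(−k_1 t) = k_2 D. Substituting D(t) from the Streeter–Phelps equation and solving for t gives
t_c = ln[(k_2/k_1)(1 − D₀(k_2−k_1)/(k_1 L₀))] / (k_2−k_1).
Here k_2−k_1 = 1.053 d⁻¹ and 1 − D₀(k_2−k_1)/(k_1 L₀) = 1 − 1.08×1.053/(0.217×22.9) = 0.7711, so
t_c = ln(5.853 × 0.7711) / 1.053 = 1.507 / 1.053 = 1.431 d.
L(t_c) = L₀ e^(−k_1 t_c) = 22.9 × 0.7330 = 16.79 mg/L, and at the critical point k_2 D_c = k_1 L, so D_c = (0.217/1.27) × 16.79 = 2.868 mg/L.
x_c = v t_c = 1.17 m/s × 1.431 d × 86400 s/d = 144700 m ≈ 145 km.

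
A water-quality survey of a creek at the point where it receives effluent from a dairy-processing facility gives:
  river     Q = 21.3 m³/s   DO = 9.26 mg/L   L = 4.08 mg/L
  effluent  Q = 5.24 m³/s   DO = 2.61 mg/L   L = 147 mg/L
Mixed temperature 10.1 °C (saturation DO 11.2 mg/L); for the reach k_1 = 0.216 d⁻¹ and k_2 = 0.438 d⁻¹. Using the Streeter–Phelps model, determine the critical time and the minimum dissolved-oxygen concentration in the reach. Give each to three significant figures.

Mixed DO = (21.3×9.26 + 5.24×2.61)/(21.3+5.24) = 210.9/26.54 = 7.947 mg/L.
Mixed L₀ = (21.3×4.08 + 5.24×147)/(26.54) = 857.2/26.54 = 32.30 mg/L.
Initial deficit D₀ = C_s − DO₀ = 11.2 − 7.947 = 3.253 mg/L.
t_c = (1/0.2220) ln[(0.438/0.216)(1 − 3.253×0.2220/(0.216×32.30))] = 4.505 × ln(1.818) = 2.692 d.
D_c = (0.216/0.438) × 32.30 × e^(−0.216×2.692) = 0.4932 × 32.30 × 0.5591 = 8.904 mg/L.
Minimum DO = 11.2 − 8.904 = 2.296 mg/L.

t_c ≈ 2.69 d; minimum DO ≈ 2.30 mg/L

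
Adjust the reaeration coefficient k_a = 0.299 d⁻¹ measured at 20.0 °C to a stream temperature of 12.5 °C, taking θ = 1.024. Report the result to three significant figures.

k_a ≈ 0.250 d⁻¹

k_a(T₂) = k_a(T₁) · θ^(T₂−T₁) = 0.299 × 1.024^(12.5−20.0)
= 0.299 × 1.024^-7.50 = 0.299 × 0.8370 = 0.2503 d⁻¹.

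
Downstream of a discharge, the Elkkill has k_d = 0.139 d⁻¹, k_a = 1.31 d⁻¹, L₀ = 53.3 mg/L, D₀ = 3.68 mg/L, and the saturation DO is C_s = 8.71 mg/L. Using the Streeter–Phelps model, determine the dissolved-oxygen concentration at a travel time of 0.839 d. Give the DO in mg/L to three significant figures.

k_d L₀/(k_a−k_d) = 0.139×53.3/(1.31−0.139) = 7.409/1.171 = 6.327 mg/L.
e^(−k_d t) = e^(−0.139×0.8390) = 0.8899; e^(−k_a t) = e^(−1.31×0.8390) = 0.3332.
D = 6.327 × (0.8899 − 0.3332) + 3.68 × 0.3332 = 3.522 + 1.226 = 4.749 mg/L.
DO = C_s − D = 8.71 − 4.749 = 3.961 mg/L.

DO ≈ 3.96 mg/L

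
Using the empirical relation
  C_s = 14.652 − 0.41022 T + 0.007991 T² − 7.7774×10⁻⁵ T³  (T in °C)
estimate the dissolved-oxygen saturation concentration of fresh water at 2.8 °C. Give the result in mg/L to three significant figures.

C_s = 14.652 − 0.41022×2.8 + 0.007991×2.8² − 7.7774×10⁻⁵×2.8³ = 13.56 mg/L.

C_s ≈ 13.6 mg/L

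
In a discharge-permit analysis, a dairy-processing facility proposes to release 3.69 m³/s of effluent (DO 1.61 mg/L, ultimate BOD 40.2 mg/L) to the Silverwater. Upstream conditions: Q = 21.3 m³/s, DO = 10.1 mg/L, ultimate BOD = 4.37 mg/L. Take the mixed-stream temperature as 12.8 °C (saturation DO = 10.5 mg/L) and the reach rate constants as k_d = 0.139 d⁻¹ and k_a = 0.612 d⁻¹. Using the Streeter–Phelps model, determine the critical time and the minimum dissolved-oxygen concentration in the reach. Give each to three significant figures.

Mixed DO = (21.3×10.1 + 3.69×1.61)/(21.3+3.69) = 221.1/24.99 = 8.846 mg/L.
Mixed L₀ = (21.3×4.37 + 3.69×40.2)/(24.99) = 241.4/24.99 = 9.661 mg/L.
Initial deficit D₀ = C_s − DO₀ = 10.5 − 8.846 = 1.654 mg/L.
t_c = (1/0.4730) ln[(0.612/0.139)(1 − 1.654×0.4730/(0.139×9.661))] = 2.114 × ln(1.838) = 1.287 d.
D_c = (0.139/0.612) × 9.661 × e^(−0.139×1.287) = 0.2271 × 9.661 × 0.8362 = 1.835 mg/L.
Minimum DO = 10.5 − 1.835 = 8.665 mg/L.

t_c ≈ 1.29 d; minimum DO ≈ 8.67 mg/L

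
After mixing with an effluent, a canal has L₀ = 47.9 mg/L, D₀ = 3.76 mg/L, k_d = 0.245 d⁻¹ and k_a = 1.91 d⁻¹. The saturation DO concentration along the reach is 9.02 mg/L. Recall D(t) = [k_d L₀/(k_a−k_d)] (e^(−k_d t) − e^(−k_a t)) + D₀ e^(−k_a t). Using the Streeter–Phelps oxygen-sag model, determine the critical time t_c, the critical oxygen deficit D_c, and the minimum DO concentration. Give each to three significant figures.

With k_a/k_d = 7.796 and 1 − D₀(k_a−k_d)/(k_d L₀) = 0.4665,
t_c = ln(7.796 × 0.4665) / (1.91 − 0.245) = ln(3.637) / 1.665 = 1.291/1.665 = 0.7755 d.
D_c = (k_d/k_a) L₀ e^(−k_d t_c) = (0.245/1.91) × 47.9 × e^(−0.245×0.7755) = 0.1283 × 47.9 × 0.8270 = 5.081 mg/L.
Minimum DO = C_s − D_c = 9.02 − 5.081 = 3.939 mg/L.

t_c ≈ 0.775 d; D_c ≈ 5.08 mg/L; min DO ≈ 3.94 mg/L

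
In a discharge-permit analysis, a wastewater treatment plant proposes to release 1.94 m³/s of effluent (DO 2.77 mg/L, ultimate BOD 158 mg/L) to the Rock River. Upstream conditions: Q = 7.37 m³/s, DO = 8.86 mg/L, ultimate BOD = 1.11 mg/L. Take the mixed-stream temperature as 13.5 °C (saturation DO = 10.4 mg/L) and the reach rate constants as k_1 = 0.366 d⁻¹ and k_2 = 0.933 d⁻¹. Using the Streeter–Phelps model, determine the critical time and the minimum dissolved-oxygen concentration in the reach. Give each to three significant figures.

t_c ≈ 1.41 d; minimum DO ≈ 2.48 mg/L

Mixed DO = (7.37×8.86 + 1.94×2.77)/(7.37+1.94) = 70.67/9.310 = 7.591 mg/L.
Mixed L₀ = (7.37×1.11 + 1.94×158)/(9.310) = 314.7/9.310 = 33.80 mg/L.
Initial deficit D₀ = C_s − DO₀ = 10.4 − 7.591 = 2.809 mg/L.
t_c = (1/0.5670) ln[(0.933/0.366)(1 − 2.809×0.5670/(0.366×33.80))] = 1.764 × ln(2.221) = 1.407 d.
D_c = (0.366/0.933) × 33.80 × e^(−0.366×1.407) = 0.3923 × 33.80 × 0.5975 = 7.922 mg/L.
Minimum DO = 10.4 − 7.922 = 2.478 mg/L.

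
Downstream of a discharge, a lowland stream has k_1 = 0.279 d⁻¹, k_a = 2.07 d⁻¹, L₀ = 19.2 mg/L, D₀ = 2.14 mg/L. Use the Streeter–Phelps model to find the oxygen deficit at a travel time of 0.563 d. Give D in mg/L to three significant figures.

D ≈ 2.29 mg/L

k_1 L₀/(k_a−k_1) = 0.279×19.2/(2.07−0.279) = 5.357/1.791 = 2.991 mg/L.
e^(−k_1 t) = e^(−0.279×0.5630) = 0.8546; e^(−k_a t) = e^(−2.07×0.5630) = 0.3118.
D = 2.991 × (0.8546 − 0.3118) + 2.14 × 0.3118 = 1.624 + 0.6672 = 2.291 mg/L.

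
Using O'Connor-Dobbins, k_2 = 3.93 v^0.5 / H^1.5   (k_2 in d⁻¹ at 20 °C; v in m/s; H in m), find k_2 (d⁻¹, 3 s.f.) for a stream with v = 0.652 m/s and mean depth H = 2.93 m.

k_2 ≈ 0.633 d⁻¹

k_2 = 3.93 × 0.652^0.5 / 2.93^1.5 = 3.93 × 0.8075 / 5.015 = 0.6327 d⁻¹.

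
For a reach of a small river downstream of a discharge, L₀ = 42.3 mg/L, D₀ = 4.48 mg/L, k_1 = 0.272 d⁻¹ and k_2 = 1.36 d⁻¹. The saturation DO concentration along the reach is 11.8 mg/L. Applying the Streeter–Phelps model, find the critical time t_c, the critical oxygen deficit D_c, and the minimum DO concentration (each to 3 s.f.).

With k_2/k_1 = 5.000 and 1 − D₀(k_2−k_1)/(k_1 L₀) = 0.5764,
t_c = ln(5.000 × 0.5764) / (1.36 − 0.272) = ln(2.882) / 1.088 = 1.058/1.088 = 0.9728 d.
L(t_c) = L₀ e^(−k_1 t_c) = 42.3 × 0.7675 = 32.47 mg/L, and at the critical point k_2 D_c = k_1 L, so D_c = (0.272/1.36) × 32.47 = 6.493 mg/L.
Minimum DO = C_s − D_c = 11.8 − 6.493 = 5.307 mg/L.

t_c ≈ 0.973 d; D_c ≈ 6.49 mg/L; min DO ≈ 5.31 mg/L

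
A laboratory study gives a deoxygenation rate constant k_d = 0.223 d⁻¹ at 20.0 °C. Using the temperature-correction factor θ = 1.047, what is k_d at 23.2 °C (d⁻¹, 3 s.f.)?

k_d(T₂) = k_d(T₁) · θ^(T₂−T₁) = 0.223 × 1.047^(23.2−20.0)
= 0.223 × 1.047^3.20 = 0.223 × 1.158 = 0.2583 d⁻¹.

k_d ≈ 0.258 d⁻¹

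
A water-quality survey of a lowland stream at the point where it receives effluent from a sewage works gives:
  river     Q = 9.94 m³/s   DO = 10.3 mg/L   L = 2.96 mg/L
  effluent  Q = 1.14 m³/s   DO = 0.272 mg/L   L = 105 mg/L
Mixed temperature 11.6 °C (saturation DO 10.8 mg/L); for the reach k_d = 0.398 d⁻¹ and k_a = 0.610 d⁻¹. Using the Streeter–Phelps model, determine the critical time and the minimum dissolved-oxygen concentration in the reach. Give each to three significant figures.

Mixed DO = (9.94×10.3 + 1.14×0.272)/(9.94+1.14) = 102.7/11.08 = 9.268 mg/L.
Mixed L₀ = (9.94×2.96 + 1.14×105)/(11.08) = 149.1/11.08 = 13.46 mg/L.
Initial deficit D₀ = C_s − DO₀ = 10.8 − 9.268 = 1.532 mg/L.
t_c = (1/0.2120) ln[(0.610/0.398)(1 − 1.532×0.2120/(0.398×13.46))] = 4.717 × ln(1.440) = 1.719 d.
D_c = (0.398/0.610) × 13.46 × e^(−0.398×1.719) = 0.6525 × 13.46 × 0.5045 = 4.430 mg/L.
Minimum DO = 10.8 − 4.430 = 6.370 mg/L.

t_c ≈ 1.72 d; minimum DO ≈ 6.37 mg/L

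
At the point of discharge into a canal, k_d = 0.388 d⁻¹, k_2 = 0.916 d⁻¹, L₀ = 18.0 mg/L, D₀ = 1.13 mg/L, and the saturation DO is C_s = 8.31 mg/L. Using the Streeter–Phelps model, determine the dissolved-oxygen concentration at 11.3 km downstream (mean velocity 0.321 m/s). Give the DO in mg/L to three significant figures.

Travel time t = x/v = 11.3 km / (0.321 m/s) = 11300 m / 0.321 m/s = 35200 s = 0.4074 d.
k_d L₀/(k_2−k_d) = 0.388×18.0/(0.916−0.388) = 6.984/0.5280 = 13.23 mg/L.
e^(−k_d t) = e^(−0.388×0.4074) = 0.8538; e^(−k_2 t) = e^(−0.916×0.4074) = 0.6885.
D = 13.23 × (0.8538 − 0.6885) + 1.13 × 0.6885 = 2.186 + 0.7780 = 2.964 mg/L.
DO = C_s − D = 8.31 − 2.964 = 5.346 mg/L.

DO ≈ 5.35 mg/L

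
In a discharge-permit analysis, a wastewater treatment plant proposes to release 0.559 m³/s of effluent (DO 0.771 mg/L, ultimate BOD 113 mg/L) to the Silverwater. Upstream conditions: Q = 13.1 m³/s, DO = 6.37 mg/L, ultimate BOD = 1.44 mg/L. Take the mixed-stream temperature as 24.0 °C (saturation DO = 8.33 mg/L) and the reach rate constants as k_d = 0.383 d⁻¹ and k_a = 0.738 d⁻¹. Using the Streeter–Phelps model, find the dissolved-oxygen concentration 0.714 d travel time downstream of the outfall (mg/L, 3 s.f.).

Mixed DO = (13.1×6.37 + 0.559×0.771)/(13.1+0.559) = 83.88/13.66 = 6.141 mg/L.
Mixed L₀ = (13.1×1.44 + 0.559×113)/(13.66) = 82.03/13.66 = 6.006 mg/L.
Initial deficit D₀ = C_s − DO₀ = 8.33 − 6.141 = 2.189 mg/L.
D(0.714) = [0.383×6.006/(0.738−0.383)](e^(−0.383×0.714) − e^(−0.738×0.714)) + 2.189 e^(−0.738×0.714)
= 6.479 × (0.7607 − 0.5904) + 2.189 × 0.5904 = 2.396 mg/L.
DO = 8.33 − 2.396 = 5.934 mg/L.

DO ≈ 5.93 mg/L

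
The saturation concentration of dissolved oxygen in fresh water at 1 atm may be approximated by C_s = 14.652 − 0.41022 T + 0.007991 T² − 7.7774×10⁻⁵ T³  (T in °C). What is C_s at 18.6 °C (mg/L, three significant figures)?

C_s = 14.652 − 0.41022×18.6 + 0.007991×18.6² − 7.7774×10⁻⁵×18.6³ = 9.286 mg/L.

C_s ≈ 9.29 mg/L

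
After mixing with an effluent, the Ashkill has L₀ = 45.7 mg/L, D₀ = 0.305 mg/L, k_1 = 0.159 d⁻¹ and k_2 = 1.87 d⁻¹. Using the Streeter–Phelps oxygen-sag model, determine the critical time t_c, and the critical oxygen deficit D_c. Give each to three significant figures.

With k_2/k_1 = 11.76 and 1 − D₀(k_2−k_1)/(k_1 L₀) = 0.9282,
t_c = ln(11.76 × 0.9282) / (1.87 − 0.159) = ln(10.92) / 1.711 = 2.390/1.711 = 1.397 d.
L(t_c) = L₀ e^(−k_1 t_c) = 45.7 × 0.8008 = 36.60 mg/L, and at the critical point k_2 D_c = k_1 L, so D_c = (0.159/1.87) × 36.60 = 3.112 mg/L.

t_c ≈ 1.40 d; D_c ≈ 3.11 mg/L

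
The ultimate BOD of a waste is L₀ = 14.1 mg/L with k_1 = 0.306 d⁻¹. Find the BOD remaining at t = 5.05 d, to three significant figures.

L ≈ 3.01 mg/L

L_t = L₀ e^(−k_1 t) = 14.1 × e^(−0.306×5.05) = 14.1 × 0.2132 = 3.007 mg/L.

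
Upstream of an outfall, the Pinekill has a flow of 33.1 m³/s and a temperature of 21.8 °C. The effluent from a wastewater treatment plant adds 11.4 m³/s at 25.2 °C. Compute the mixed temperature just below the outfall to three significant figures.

Flow-weighted mixing: C = (Q_r C_r + Q_w C_w)/(Q_r + Q_w)
= (33.1×21.8 + 11.4×25.2)/(33.1 + 11.4) = 1009/44.50 = 22.67 °C.

22.7 °C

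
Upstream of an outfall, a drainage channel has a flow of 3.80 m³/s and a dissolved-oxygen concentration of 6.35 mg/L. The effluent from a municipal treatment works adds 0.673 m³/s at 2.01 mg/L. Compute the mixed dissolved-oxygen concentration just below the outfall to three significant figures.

Flow-weighted mixing: C = (Q_r C_r + Q_w C_w)/(Q_r + Q_w)
= (3.80×6.35 + 0.673×2.01)/(3.80 + 0.673) = 25.48/4.473 = 5.697 mg/L.

5.70 mg/L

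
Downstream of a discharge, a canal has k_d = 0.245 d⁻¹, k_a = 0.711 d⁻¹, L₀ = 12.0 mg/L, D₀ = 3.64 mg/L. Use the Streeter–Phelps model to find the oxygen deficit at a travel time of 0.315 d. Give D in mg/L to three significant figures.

D ≈ 3.71 mg/L

k_d L₀/(k_a−k_d) = 0.245×12.0/(0.711−0.245) = 2.940/0.4660 = 6.309 mg/L.
e^(−k_d t) = e^(−0.245×0.3150) = 0.9257; e^(−k_a t) = e^(−0.711×0.3150) = 0.7993.
D = 6.309 × (0.9257 − 0.7993) + 3.64 × 0.7993 = 0.7974 + 2.910 = 3.707 mg/L.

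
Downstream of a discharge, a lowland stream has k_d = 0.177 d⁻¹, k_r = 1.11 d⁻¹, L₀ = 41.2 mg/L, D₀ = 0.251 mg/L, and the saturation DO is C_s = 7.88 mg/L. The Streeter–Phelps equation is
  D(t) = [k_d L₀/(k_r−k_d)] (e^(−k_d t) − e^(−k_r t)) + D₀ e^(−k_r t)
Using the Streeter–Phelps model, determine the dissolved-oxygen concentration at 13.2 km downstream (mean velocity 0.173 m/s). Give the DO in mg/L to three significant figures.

DO ≈ 4.03 mg/L

Travel time t = x/v = 13.2 km / (0.173 m/s) = 13200 m / 0.173 m/s = 76300 s = 0.8831 d.
k_d L₀/(k_r−k_d) = 0.177×41.2/(1.11−0.177) = 7.292/0.9330 = 7.816 mg/L.
e^(−k_d t) = e^(−0.177×0.8831) = 0.8553; e^(−k_r t) = e^(−1.11×0.8831) = 0.3752.
D = 7.816 × (0.8553 − 0.3752) + 0.251 × 0.3752 = 3.752 + 0.09418 = 3.846 mg/L.
DO = C_s − D = 7.88 − 3.846 = 4.034 mg/L.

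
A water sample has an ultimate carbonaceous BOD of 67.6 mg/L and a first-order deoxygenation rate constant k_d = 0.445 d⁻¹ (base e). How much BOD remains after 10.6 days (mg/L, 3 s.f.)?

L_t = L₀ e^(−k_d t) = 67.6 × e^(−0.445×10.6) = 67.6 × 0.008942 = 0.6045 mg/L.

L ≈ 0.604 mg/L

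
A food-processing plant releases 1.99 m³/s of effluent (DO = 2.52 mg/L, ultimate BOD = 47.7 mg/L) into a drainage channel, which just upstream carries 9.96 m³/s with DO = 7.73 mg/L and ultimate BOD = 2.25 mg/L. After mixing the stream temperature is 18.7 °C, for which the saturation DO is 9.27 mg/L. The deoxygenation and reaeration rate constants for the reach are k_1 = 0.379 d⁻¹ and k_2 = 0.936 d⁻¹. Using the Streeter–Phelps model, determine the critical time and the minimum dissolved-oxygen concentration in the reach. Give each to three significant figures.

Mixed DO = (9.96×7.73 + 1.99×2.52)/(9.96+1.99) = 82.01/11.95 = 6.862 mg/L.
Mixed L₀ = (9.96×2.25 + 1.99×47.7)/(11.95) = 117.3/11.95 = 9.819 mg/L.
Initial deficit D₀ = C_s − DO₀ = 9.27 − 6.862 = 2.408 mg/L.
t_c = (1/0.5570) ln[(0.936/0.379)(1 − 2.408×0.5570/(0.379×9.819))] = 1.795 × ln(1.580) = 0.8208 d.
D_c = (0.379/0.936) × 9.819 × e^(−0.379×0.8208) = 0.4049 × 9.819 × 0.7326 = 2.913 mg/L.
Minimum DO = 9.27 − 2.913 = 6.357 mg/L.

t_c ≈ 0.821 d; minimum DO ≈ 6.36 mg/L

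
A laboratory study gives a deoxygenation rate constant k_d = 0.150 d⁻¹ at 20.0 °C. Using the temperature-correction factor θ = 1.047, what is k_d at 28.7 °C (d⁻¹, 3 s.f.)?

k_d(T₂) = k_d(T₁) · θ^(T₂−T₁) = 0.150 × 1.047^(28.7−20.0)
= 0.150 × 1.047^8.70 = 0.150 × 1.491 = 0.2237 d⁻¹.

k_d ≈ 0.224 d⁻¹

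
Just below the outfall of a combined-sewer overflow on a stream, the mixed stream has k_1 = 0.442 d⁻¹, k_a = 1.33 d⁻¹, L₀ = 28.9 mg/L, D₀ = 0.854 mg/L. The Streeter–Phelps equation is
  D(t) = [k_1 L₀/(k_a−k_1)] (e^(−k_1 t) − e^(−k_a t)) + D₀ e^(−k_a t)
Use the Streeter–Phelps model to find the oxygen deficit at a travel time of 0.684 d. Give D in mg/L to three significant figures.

k_1 L₀/(k_a−k_1) = 0.442×28.9/(1.33−0.442) = 12.77/0.8880 = 14.38 mg/L.
e^(−k_1 t) = e^(−0.442×0.6840) = 0.7391; e^(−k_a t) = e^(−1.33×0.6840) = 0.4026.
D = 14.38 × (0.7391 − 0.4026) + 0.854 × 0.4026 = 4.840 + 0.3439 = 5.184 mg/L.

D ≈ 5.18 mg/L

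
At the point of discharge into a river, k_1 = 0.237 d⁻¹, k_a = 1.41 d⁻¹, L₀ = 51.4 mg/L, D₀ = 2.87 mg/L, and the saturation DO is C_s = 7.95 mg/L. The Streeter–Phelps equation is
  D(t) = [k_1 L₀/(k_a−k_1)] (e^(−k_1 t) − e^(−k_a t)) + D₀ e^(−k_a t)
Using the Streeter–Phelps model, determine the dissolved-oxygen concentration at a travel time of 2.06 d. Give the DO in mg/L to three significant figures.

DO ≈ 1.99 mg/L

k_1 L₀/(k_a−k_1) = 0.237×51.4/(1.41−0.237) = 12.18/1.173 = 10.39 mg/L.
e^(−k_1 t) = e^(−0.237×2.060) = 0.6137; e^(−k_a t) = e^(−1.41×2.060) = 0.05477.
D = 10.39 × (0.6137 − 0.05477) + 2.87 × 0.05477 = 5.805 + 0.1572 = 5.962 mg/L.
DO = C_s − D = 7.95 − 5.962 = 1.988 mg/L.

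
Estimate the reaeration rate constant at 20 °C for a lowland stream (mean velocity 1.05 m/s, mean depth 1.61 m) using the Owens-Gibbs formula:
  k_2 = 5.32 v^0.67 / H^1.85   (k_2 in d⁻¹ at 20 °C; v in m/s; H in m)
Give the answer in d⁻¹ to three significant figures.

k_2 = 5.32 × 1.05^0.67 / 1.61^1.85 = 5.32 × 1.033 / 2.413 = 2.278 d⁻¹.

k_2 ≈ 2.28 d⁻¹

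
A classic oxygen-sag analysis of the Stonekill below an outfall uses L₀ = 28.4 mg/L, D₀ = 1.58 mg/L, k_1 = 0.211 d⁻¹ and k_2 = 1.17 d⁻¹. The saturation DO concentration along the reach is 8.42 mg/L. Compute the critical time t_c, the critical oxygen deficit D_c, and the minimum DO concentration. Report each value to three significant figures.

At the critical point dD/dt = 0, so k_1 L₀ e^(−k_1 t) = k_2 D. Substituting D(t) from the Streeter–Phelps equation and solving for t gives
t_c = ln[(k_2/k_1)(1 − D₀(k_2−k_1)/(k_1 L₀))] / (k_2−k_1).
Here k_2−k_1 = 0.9590 d⁻¹ and 1 − D₀(k_2−k_1)/(k_1 L₀) = 1 − 1.58×0.9590/(0.211×28.4) = 0.7471, so
t_c = ln(5.545 × 0.7471) / 0.9590 = 1.421 / 0.9590 = 1.482 d.
L(t_c) = L₀ e^(−k_1 t_c) = 28.4 × 0.7314 = 20.77 mg/L, and at the critical point k_2 D_c = k_1 L, so D_c = (0.211/1.17) × 20.77 = 3.746 mg/L.
Minimum DO = C_s − D_c = 8.42 − 3.746 = 4.674 mg/L.

t_c ≈ 1.48 d; D_c ≈ 3.75 mg/L; min DO ≈ 4.67 mg/L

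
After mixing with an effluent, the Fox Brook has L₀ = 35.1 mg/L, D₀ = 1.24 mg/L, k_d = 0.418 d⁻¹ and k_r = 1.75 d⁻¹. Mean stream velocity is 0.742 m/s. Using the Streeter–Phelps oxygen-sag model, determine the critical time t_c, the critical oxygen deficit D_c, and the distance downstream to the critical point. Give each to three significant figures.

t_c ≈ 0.985 d; D_c ≈ 5.55 mg/L; x_c ≈ 63.2 km

t_c = [1/(k_r−k_d)] ln[(k_r/k_d)(1 − D₀(k_r−k_d)/(k_d L₀))]
= [1/(1.75−0.418)] ln[(1.75/0.418)(1 − 1.24×1.332/(0.418×35.1))]
= (1/1.332) ln[4.187 × 0.8874] = 0.7508 × ln(3.715) = 0.7508 × 1.312 = 0.9853 d.
D_c = (k_d/k_r) L₀ e^(−k_d t_c) = (0.418/1.75) × 35.1 × e^(−0.418×0.9853) = 0.2389 × 35.1 × 0.6624 = 5.554 mg/L.
x_c = v t_c = 0.742 m/s × 0.9853 d × 86400 s/d = 63170 m ≈ 63.2 km.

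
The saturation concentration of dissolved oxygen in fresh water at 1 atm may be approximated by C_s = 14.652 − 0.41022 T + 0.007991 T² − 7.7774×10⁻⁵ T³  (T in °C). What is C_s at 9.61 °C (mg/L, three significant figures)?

C_s ≈ 11.4 mg/L

C_s = 14.652 − 0.41022×9.61 + 0.007991×9.61² − 7.7774×10⁻⁵×9.61³ = 11.38 mg/L.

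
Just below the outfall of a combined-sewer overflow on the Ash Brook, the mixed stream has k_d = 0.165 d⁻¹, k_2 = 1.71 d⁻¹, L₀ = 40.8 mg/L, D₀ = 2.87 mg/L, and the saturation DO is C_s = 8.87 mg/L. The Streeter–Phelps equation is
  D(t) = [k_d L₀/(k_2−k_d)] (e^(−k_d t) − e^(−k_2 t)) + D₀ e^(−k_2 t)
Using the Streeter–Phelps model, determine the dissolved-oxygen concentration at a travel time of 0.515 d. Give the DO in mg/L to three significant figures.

DO ≈ 5.48 mg/L

k_d L₀/(k_2−k_d) = 0.165×40.8/(1.71−0.165) = 6.732/1.545 = 4.357 mg/L.
e^(−k_d t) = e^(−0.165×0.5150) = 0.9185; e^(−k_2 t) = e^(−1.71×0.5150) = 0.4145.
D = 4.357 × (0.9185 − 0.4145) + 2.87 × 0.4145 = 2.196 + 1.190 = 3.386 mg/L.
DO = C_s − D = 8.87 − 3.386 = 5.484 mg/L.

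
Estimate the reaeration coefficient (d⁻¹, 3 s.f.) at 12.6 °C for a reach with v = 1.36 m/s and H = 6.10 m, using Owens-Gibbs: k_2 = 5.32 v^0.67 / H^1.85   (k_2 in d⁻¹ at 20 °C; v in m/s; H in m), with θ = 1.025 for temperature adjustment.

k_2 ≈ 0.192 d⁻¹

k_2(20) = 5.32 × 1.36^0.67 / 6.10^1.85 = 5.32 × 1.229 / 28.37 = 0.2304 d⁻¹.
k_2(12.6) = 0.2304 × 1.025^(12.6−20) = 0.2304 × 0.8330 = 0.1919 d⁻¹.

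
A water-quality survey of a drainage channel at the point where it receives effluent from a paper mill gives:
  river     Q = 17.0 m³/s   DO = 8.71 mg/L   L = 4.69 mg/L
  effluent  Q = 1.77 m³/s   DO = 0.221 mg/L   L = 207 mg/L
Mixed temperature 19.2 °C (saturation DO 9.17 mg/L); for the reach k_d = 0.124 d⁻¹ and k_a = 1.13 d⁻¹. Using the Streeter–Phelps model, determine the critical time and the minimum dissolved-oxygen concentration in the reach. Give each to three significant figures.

t_c ≈ 1.64 d; minimum DO ≈ 7.04 mg/L

Mixed DO = (17.0×8.71 + 1.77×0.221)/(17.0+1.77) = 148.5/18.77 = 7.909 mg/L.
Mixed L₀ = (17.0×4.69 + 1.77×207)/(18.77) = 446.1/18.77 = 23.77 mg/L.
Initial deficit D₀ = C_s − DO₀ = 9.17 − 7.909 = 1.261 mg/L.
t_c = (1/1.006) ln[(1.13/0.124)(1 − 1.261×1.006/(0.124×23.77))] = 0.9940 × ln(5.192) = 1.637 d.
D_c = (0.124/1.13) × 23.77 × e^(−0.124×1.637) = 0.1097 × 23.77 × 0.8163 = 2.129 mg/L.
Minimum DO = 9.17 − 2.129 = 7.041 mg/L.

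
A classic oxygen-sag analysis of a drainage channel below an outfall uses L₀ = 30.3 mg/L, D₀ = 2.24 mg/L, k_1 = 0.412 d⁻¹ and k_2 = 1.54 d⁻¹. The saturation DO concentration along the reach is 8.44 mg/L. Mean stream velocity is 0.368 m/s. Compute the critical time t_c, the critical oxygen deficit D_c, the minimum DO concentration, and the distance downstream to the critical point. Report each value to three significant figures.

t_c ≈ 0.968 d; D_c ≈ 5.44 mg/L; min DO ≈ 3.00 mg/L; x_c ≈ 30.8 km

At the critical point dD/dt = 0, so k_1 L₀ e^(−k_1 t) = k_2 D. Substituting D(t) from the Streeter–Phelps equation and solving for t gives
t_c = ln[(k_2/k_1)(1 − D₀(k_2−k_1)/(k_1 L₀))] / (k_2−k_1).
Here k_2−k_1 = 1.128 d⁻¹ and 1 − D₀(k_2−k_1)/(k_1 L₀) = 1 − 2.24×1.128/(0.412×30.3) = 0.7976, so
t_c = ln(3.738 × 0.7976) / 1.128 = 1.092 / 1.128 = 0.9684 d.
L(t_c) = L₀ e^(−k_1 t_c) = 30.3 × 0.6710 = 20.33 mg/L, and at the critical point k_2 D_c = k_1 L, so D_c = (0.412/1.54) × 20.33 = 5.439 mg/L.
Minimum DO = C_s − D_c = 8.44 − 5.439 = 3.001 mg/L.
x_c = v t_c = 0.368 m/s × 0.9684 d × 86400 s/d = 30790 m ≈ 30.8 km.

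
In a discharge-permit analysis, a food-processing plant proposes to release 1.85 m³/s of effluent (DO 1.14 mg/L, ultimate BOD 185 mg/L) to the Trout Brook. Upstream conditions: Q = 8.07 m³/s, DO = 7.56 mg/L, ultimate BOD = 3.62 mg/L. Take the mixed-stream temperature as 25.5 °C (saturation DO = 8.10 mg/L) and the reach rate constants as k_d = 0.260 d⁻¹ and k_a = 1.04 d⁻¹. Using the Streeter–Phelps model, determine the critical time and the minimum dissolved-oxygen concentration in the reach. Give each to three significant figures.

t_c ≈ 1.59 d; minimum DO ≈ 1.90 mg/L

Mixed DO = (8.07×7.56 + 1.85×1.14)/(8.07+1.85) = 63.12/9.920 = 6.363 mg/L.
Mixed L₀ = (8.07×3.62 + 1.85×185)/(9.920) = 371.5/9.920 = 37.45 mg/L.
Initial deficit D₀ = C_s − DO₀ = 8.10 − 6.363 = 1.737 mg/L.
t_c = (1/0.7800) ln[(1.04/0.260)(1 − 1.737×0.7800/(0.260×37.45))] = 1.282 × ln(3.443) = 1.585 d.
D_c = (0.260/1.04) × 37.45 × e^(−0.260×1.585) = 0.2500 × 37.45 × 0.6622 = 6.199 mg/L.
Minimum DO = 8.10 − 6.199 = 1.901 mg/L.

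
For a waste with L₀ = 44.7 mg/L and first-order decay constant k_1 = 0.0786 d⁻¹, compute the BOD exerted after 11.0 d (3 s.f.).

y_t = L₀(1 − e^(−k_1 t)) = 44.7 × (1 − e^(−0.0786×11.0))
= 44.7 × (1 − 0.4212) = 44.7 × 0.5788 = 25.87 mg/L.

y ≈ 25.9 mg/L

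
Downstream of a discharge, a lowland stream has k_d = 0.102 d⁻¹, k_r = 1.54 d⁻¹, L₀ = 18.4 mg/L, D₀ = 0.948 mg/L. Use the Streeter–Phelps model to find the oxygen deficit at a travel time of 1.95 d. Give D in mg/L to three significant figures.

D ≈ 1.05 mg/L

k_d L₀/(k_r−k_d) = 0.102×18.4/(1.54−0.102) = 1.877/1.438 = 1.305 mg/L.
e^(−k_d t) = e^(−0.102×1.950) = 0.8196; e^(−k_r t) = e^(−1.54×1.950) = 0.04964.
D = 1.305 × (0.8196 − 0.04964) + 0.948 × 0.04964 = 1.005 + 0.04706 = 1.052 mg/L.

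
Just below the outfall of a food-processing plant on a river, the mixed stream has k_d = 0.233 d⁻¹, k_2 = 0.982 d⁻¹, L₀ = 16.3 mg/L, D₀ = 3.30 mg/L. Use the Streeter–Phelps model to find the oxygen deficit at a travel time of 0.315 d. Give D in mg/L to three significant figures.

k_d L₀/(k_2−k_d) = 0.233×16.3/(0.982−0.233) = 3.798/0.7490 = 5.071 mg/L.
e^(−k_d t) = e^(−0.233×0.3150) = 0.9292; e^(−k_2 t) = e^(−0.982×0.3150) = 0.7339.
D = 5.071 × (0.9292 − 0.7339) + 3.30 × 0.7339 = 0.9903 + 2.422 = 3.412 mg/L.

D ≈ 3.41 mg/L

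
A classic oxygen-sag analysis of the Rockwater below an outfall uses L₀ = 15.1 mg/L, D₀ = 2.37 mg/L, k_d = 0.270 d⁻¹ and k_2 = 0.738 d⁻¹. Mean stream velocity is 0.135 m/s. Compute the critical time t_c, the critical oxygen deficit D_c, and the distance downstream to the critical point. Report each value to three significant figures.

At the critical point dD/dt = 0, so k_d L₀ e^(−k_d t) = k_2 D. Substituting D(t) from the Streeter–Phelps equation and solving for t gives
t_c = ln[(k_2/k_d)(1 − D₀(k_2−k_d)/(k_d L₀))] / (k_2−k_d).
Here k_2−k_d = 0.4680 d⁻¹ and 1 − D₀(k_2−k_d)/(k_d L₀) = 1 − 2.37×0.4680/(0.270×15.1) = 0.7279, so
t_c = ln(2.733 × 0.7279) / 0.4680 = 0.6880 / 0.4680 = 1.470 d.
D_c = (k_d/k_2) L₀ e^(−k_d t_c) = (0.270/0.738) × 15.1 × e^(−0.270×1.470) = 0.3659 × 15.1 × 0.6724 = 3.715 mg/L.
x_c = v t_c = 0.135 m/s × 1.470 d × 86400 s/d = 17150 m ≈ 17.1 km.

t_c ≈ 1.47 d; D_c ≈ 3.71 mg/L; x_c ≈ 17.1 km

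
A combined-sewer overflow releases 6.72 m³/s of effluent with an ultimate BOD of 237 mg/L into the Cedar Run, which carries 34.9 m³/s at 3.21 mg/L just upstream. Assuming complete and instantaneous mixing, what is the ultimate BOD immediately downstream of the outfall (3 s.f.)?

Flow-weighted mixing: C = (Q_r C_r + Q_w C_w)/(Q_r + Q_w)
= (34.9×3.21 + 6.72×237)/(34.9 + 6.72) = 1705/41.62 = 40.96 mg/L.

41.0 mg/L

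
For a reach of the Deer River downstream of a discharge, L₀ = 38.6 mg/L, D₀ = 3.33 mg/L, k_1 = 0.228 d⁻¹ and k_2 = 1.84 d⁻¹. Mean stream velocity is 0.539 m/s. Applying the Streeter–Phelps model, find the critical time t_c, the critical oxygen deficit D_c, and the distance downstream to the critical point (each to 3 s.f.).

t_c ≈ 0.711 d; D_c ≈ 4.07 mg/L; x_c ≈ 33.1 km

t_c = [1/(k_2−k_1)] ln[(k_2/k_1)(1 − D₀(k_2−k_1)/(k_1 L₀))]
= [1/(1.84−0.228)] ln[(1.84/0.228)(1 − 3.33×1.612/(0.228×38.6))]
= (1/1.612) ln[8.070 × 0.3901] = 0.6203 × ln(3.148) = 0.6203 × 1.147 = 0.7114 d.
D_c = (k_1/k_2) L₀ e^(−k_1 t_c) = (0.228/1.84) × 38.6 × e^(−0.228×0.7114) = 0.1239 × 38.6 × 0.8503 = 4.067 mg/L.
x_c = v t_c = 0.539 m/s × 0.7114 d × 86400 s/d = 33130 m ≈ 33.1 km.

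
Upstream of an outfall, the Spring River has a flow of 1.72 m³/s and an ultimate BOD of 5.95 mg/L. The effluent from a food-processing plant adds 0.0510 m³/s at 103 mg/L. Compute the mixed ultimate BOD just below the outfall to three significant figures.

Flow-weighted mixing: C = (Q_r C_r + Q_w C_w)/(Q_r + Q_w)
= (1.72×5.95 + 0.0510×103)/(1.72 + 0.0510) = 15.49/1.771 = 8.745 mg/L.

8.74 mg/L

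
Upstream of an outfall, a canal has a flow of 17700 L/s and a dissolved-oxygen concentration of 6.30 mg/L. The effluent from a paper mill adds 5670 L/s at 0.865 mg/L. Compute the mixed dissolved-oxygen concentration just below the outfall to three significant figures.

4.98 mg/L

Flow-weighted mixing: C = (Q_r C_r + Q_w C_w)/(Q_r + Q_w)
= (17700×6.30 + 5670×0.865)/(17700 + 5670) = 116400/23370 = 4.981 mg/L.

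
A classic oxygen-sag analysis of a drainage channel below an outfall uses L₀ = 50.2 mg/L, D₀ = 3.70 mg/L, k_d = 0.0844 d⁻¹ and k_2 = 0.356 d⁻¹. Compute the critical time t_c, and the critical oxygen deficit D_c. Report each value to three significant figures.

t_c ≈ 4.30 d; D_c ≈ 8.28 mg/L

t_c = [1/(k_2−k_d)] ln[(k_2/k_d)(1 − D₀(k_2−k_d)/(k_d L₀))]
= [1/(0.356−0.0844)] ln[(0.356/0.0844)(1 − 3.70×0.2716/(0.0844×50.2))]
= (1/0.2716) ln[4.218 × 0.7628] = 3.682 × ln(3.218) = 3.682 × 1.169 = 4.303 d.
L(t_c) = L₀ e^(−k_d t_c) = 50.2 × 0.6955 = 34.91 mg/L, and at the critical point k_2 D_c = k_d L, so D_c = (0.0844/0.356) × 34.91 = 8.277 mg/L.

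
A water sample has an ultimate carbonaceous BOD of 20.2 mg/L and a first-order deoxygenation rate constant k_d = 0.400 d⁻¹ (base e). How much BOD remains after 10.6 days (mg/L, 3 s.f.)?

L ≈ 0.291 mg/L

L_t = L₀ e^(−k_d t) = 20.2 × e^(−0.400×10.6) = 20.2 × 0.01441 = 0.2910 mg/L.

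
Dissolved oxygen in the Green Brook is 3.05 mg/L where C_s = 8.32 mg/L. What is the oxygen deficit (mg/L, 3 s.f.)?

D ≈ 5.27 mg/L

D = C_s − C = 8.32 − 3.05 = 5.27 mg/L.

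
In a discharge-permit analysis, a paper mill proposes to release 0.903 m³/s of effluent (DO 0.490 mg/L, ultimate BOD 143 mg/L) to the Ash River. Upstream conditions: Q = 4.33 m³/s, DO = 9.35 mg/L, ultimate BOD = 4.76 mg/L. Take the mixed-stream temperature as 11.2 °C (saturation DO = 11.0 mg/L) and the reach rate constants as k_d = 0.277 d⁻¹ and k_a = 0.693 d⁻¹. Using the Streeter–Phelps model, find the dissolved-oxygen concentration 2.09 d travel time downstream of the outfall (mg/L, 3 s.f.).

DO ≈ 4.05 mg/L

Mixed DO = (4.33×9.35 + 0.903×0.490)/(4.33+0.903) = 40.93/5.233 = 7.821 mg/L.
Mixed L₀ = (4.33×4.76 + 0.903×143)/(5.233) = 149.7/5.233 = 28.61 mg/L.
Initial deficit D₀ = C_s − DO₀ = 11.0 − 7.821 = 3.179 mg/L.
D(2.09) = [0.277×28.61/(0.693−0.277)](e^(−0.277×2.09) − e^(−0.693×2.09)) + 3.179 e^(−0.693×2.09)
= 19.05 × (0.5605 − 0.2350) + 3.179 × 0.2350 = 6.950 mg/L.
DO = 11.0 − 6.950 = 4.050 mg/L.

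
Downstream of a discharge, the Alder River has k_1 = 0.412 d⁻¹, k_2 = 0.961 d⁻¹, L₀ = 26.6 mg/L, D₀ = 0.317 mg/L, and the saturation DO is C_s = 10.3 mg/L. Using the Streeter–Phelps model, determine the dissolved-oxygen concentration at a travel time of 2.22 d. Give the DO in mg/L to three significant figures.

DO ≈ 4.63 mg/L

k_1 L₀/(k_2−k_1) = 0.412×26.6/(0.961−0.412) = 10.96/0.5490 = 19.96 mg/L.
e^(−k_1 t) = e^(−0.412×2.220) = 0.4007; e^(−k_2 t) = e^(−0.961×2.220) = 0.1184.
D = 19.96 × (0.4007 − 0.1184) + 0.317 × 0.1184 = 5.634 + 0.03754 = 5.671 mg/L.
DO = C_s − D = 10.3 − 5.671 = 4.629 mg/L.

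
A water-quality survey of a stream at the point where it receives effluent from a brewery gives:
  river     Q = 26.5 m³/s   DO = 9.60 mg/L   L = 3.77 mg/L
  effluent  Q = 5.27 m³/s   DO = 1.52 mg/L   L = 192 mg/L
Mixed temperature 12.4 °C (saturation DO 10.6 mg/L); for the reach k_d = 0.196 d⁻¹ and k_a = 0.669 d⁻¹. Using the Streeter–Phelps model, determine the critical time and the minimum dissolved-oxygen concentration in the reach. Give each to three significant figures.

t_c ≈ 2.22 d; minimum DO ≈ 3.97 mg/L

Mixed DO = (26.5×9.60 + 5.27×1.52)/(26.5+5.27) = 262.4/31.77 = 8.260 mg/L.
Mixed L₀ = (26.5×3.77 + 5.27×192)/(31.77) = 1112/31.77 = 34.99 mg/L.
Initial deficit D₀ = C_s − DO₀ = 10.6 − 8.260 = 2.340 mg/L.
t_c = (1/0.4730) ln[(0.669/0.196)(1 − 2.340×0.4730/(0.196×34.99))] = 2.114 × ln(2.862) = 2.223 d.
D_c = (0.196/0.669) × 34.99 × e^(−0.196×2.223) = 0.2930 × 34.99 × 0.6468 = 6.631 mg/L.
Minimum DO = 10.6 − 6.631 = 3.969 mg/L.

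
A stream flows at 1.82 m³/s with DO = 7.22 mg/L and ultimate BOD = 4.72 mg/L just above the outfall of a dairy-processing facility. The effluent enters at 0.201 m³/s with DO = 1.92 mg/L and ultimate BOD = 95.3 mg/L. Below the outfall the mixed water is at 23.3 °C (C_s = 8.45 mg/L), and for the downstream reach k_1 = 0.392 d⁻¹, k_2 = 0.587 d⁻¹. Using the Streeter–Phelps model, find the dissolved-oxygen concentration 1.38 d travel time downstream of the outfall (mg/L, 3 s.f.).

Mixed DO = (1.82×7.22 + 0.201×1.92)/(1.82+0.201) = 13.53/2.021 = 6.693 mg/L.
Mixed L₀ = (1.82×4.72 + 0.201×95.3)/(2.021) = 27.75/2.021 = 13.73 mg/L.
Initial deficit D₀ = C_s − DO₀ = 8.45 − 6.693 = 1.757 mg/L.
D(1.38) = [0.392×13.73/(0.587−0.392)](e^(−0.392×1.38) − e^(−0.587×1.38)) + 1.757 e^(−0.587×1.38)
= 27.60 × (0.5822 − 0.4448) + 1.757 × 0.4448 = 4.572 mg/L.
DO = 8.45 − 4.572 = 3.878 mg/L.

DO ≈ 3.88 mg/L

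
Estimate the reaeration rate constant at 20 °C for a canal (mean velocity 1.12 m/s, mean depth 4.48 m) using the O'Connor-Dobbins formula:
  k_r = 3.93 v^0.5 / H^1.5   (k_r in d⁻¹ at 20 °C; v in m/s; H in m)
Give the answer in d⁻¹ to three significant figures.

k_r = 3.93 × 1.12^0.5 / 4.48^1.5 = 3.93 × 1.058 / 9.482 = 0.4386 d⁻¹.

k_r ≈ 0.439 d⁻¹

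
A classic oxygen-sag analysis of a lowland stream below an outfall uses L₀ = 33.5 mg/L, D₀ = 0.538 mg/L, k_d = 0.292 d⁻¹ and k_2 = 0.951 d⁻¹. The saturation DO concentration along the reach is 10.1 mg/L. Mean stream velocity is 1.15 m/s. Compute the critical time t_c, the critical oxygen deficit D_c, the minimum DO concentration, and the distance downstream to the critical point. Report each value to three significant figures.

t_c ≈ 1.74 d; D_c ≈ 6.20 mg/L; min DO ≈ 3.90 mg/L; x_c ≈ 172 km

At the critical point dD/dt = 0, so k_d L₀ e^(−k_d t) = k_2 D. Substituting D(t) from the Streeter–Phelps equation and solving for t gives
t_c = ln[(k_2/k_d)(1 − D₀(k_2−k_d)/(k_d L₀))] / (k_2−k_d).
Here k_2−k_d = 0.6590 d⁻¹ and 1 − D₀(k_2−k_d)/(k_d L₀) = 1 − 0.538×0.6590/(0.292×33.5) = 0.9638, so
t_c = ln(3.257 × 0.9638) / 0.6590 = 1.144 / 0.6590 = 1.736 d.
D_c = (k_d/k_2) L₀ e^(−k_d t_c) = (0.292/0.951) × 33.5 × e^(−0.292×1.736) = 0.3070 × 33.5 × 0.6024 = 6.196 mg/L.
Minimum DO = C_s − D_c = 10.1 − 6.196 = 3.904 mg/L.
x_c = v t_c = 1.15 m/s × 1.736 d × 86400 s/d = 172500 m ≈ 172 km.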